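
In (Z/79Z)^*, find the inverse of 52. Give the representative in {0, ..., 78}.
52^(−1) ≡ 38 (mod 79)

Apply the extended Euclidean algorithm to (79, 52), tracking rows (r, s, t) with s·79 + t·52 = r. Each division r_prev = q·r_cur + r_new produces the new row as (previous row) − q·(current row):
  row A: (79, 1, 0)   [1·79 + 0·52 = 79]
  row B: (52, 0, 1)   [0·79 + 1·52 = 52]
  79 = 1·52 + 27   → row C = row A − 1·row B = (27, 1, −1)   [check: 1·79 − 1·52 = 27]
  52 = 1·27 + 25   → row D = row B − 1·row C = (25, −1, 2)   [check: −1·79 + 2·52 = 25]
  27 = 1·25 + 2   → row E = row C − 1·row D = (2, 2, −3)   [check: 2·79 − 3·52 = 2]
  25 = 12·2 + 1   → row F = row D − 12·row E = (1, −25, 38)   [check: −25·79 + 38·52 = 1]
  2 = 2·1 + 0   → remainder 0, stop. gcd = 1 (last nonzero row F).
The gcd is 1, so 52 is invertible mod 79. The last nonzero row gives −25·79 + 38·52 = 1, so t = 38. So 52^(−1) ≡ 38 (mod 79). Verify: 52 · 38 = 1976 ≡ 1 (mod 79). ✓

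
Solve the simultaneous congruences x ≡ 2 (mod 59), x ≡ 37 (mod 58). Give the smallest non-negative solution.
x ≡ 2067 (mod 3422); the representative in [0, 3422) is 2067

The moduli 59, 58 are pairwise coprime, so by the CRT there is a unique solution mod 59·58 = 3422.
Solve by successive substitution. Start with x ≡ 2 (mod 59).
  Combine with x ≡ 37 (mod 58): write x = 2 + 59·t and require 2 + 59·t ≡ 37 (mod 58), i.e. 59·t ≡ 37 − 2 ≡ 35 (mod 58). Since 59^(−1) ≡ 1 (mod 58) (59 ≡ 1 (mod 58)), t ≡ 1·35 ≡ 35 (mod 58). So x ≡ 2 + 59·35 = 2067 (mod 3422).
Unique solution in [0, 3422): x = 2067.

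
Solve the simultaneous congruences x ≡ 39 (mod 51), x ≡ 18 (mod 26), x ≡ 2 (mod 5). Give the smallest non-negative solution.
x ≡ 3762 (mod 6630); the representative in [0, 6630) is 3762

The moduli 51, 26, 5 are pairwise coprime, so by the CRT there is a unique solution mod 51·26·5 = 6630.
Solve by successive substitution. Start with x ≡ 39 (mod 51).
  Combine with x ≡ 18 (mod 26): write x = 39 + 51·t and require 39 + 51·t ≡ 18 (mod 26), i.e. 51·t ≡ 18 − 39 ≡ 5 (mod 26). Since 51^(−1) ≡ 25 (mod 26) (51 ≡ 25 (mod 26)), t ≡ 25·5 ≡ 21 (mod 26). So x ≡ 39 + 51·21 = 1110 (mod 1326).
  Combine with x ≡ 2 (mod 5): write x = 1110 + 1326·t and require 1110 + 1326·t ≡ 2 (mod 5), i.e. 1326·t ≡ 2 − 1110 ≡ 2 (mod 5). Since 1326^(−1) ≡ 1 (mod 5) (1326 ≡ 1 (mod 5)), t ≡ 1·2 ≡ 2 (mod 5). So x ≡ 1110 + 1326·2 = 3762 (mod 6630).
Unique solution in [0, 6630): x = 3762.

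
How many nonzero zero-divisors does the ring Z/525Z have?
In Z/525Z each nonzero element is either a unit (gcd with 525 is 1) or a zero-divisor (gcd > 1). The number of units is φ(525): factorise 525 = 3 · 5^2 · 7, so φ(525) = (3 − 1) · (5^2 − 5^1) · (7 − 1) = 2 · 20 · 6 = 240. The nonzero elements number 525 − 1 = 524. Hence the nonzero zero-divisors number 524 − 240 = 284.

Final answer: Z/525Z has 284 nonzero zero-divisors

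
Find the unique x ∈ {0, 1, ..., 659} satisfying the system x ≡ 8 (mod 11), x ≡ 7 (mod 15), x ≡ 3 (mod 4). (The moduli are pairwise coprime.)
x ≡ 547 (mod 660); the representative in [0, 660) is 547

The moduli 11, 15, 4 are pairwise coprime, so by the CRT there is a unique solution mod 11·15·4 = 660.
Solve by successive substitution. Start with x ≡ 8 (mod 11).
  Combine with x ≡ 7 (mod 15): write x = 8 + 11·t and require 8 + 11·t ≡ 7 (mod 15), i.e. 11·t ≡ 7 − 8 ≡ 14 (mod 15). Since 11^(−1) ≡ 11 (mod 15), t ≡ 11·14 ≡ 4 (mod 15). So x ≡ 8 + 11·4 = 52 (mod 165).
  Combine with x ≡ 3 (mod 4): write x = 52 + 165·t and require 52 + 165·t ≡ 3 (mod 4), i.e. 165·t ≡ 3 − 52 ≡ 3 (mod 4). Since 165^(−1) ≡ 1 (mod 4) (165 ≡ 1 (mod 4)), t ≡ 1·3 ≡ 3 (mod 4). So x ≡ 52 + 165·3 = 547 (mod 660).
Unique solution in [0, 660): x = 547.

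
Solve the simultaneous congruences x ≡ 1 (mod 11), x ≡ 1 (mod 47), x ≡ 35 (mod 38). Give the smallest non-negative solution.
The moduli 11, 47, 38 are pairwise coprime, so by the CRT there is a unique solution mod 11·47·38 = 19646.
Solve by successive substitution. Start with x ≡ 1 (mod 11).
  Combine with x ≡ 1 (mod 47): write x = 1 + 11·t and require 1 + 11·t ≡ 1 (mod 47), i.e. 11·t ≡ 1 − 1 ≡ 0 (mod 47). Since 11^(−1) ≡ 30 (mod 47), t ≡ 30·0 ≡ 0 (mod 47). So x ≡ 1 + 11·0 = 1 (mod 517).
  Combine with x ≡ 35 (mod 38): write x = 1 + 517·t and require 1 + 517·t ≡ 35 (mod 38), i.e. 517·t ≡ 35 − 1 ≡ 34 (mod 38). Since 517^(−1) ≡ 5 (mod 38) (517 ≡ 23 (mod 38)), t ≡ 5·34 ≡ 18 (mod 38). So x ≡ 1 + 517·18 = 9307 (mod 19646).
Unique solution in [0, 19646): x = 9307.

Final answer: x ≡ 9307 (mod 19646); the representative in [0, 19646) is 9307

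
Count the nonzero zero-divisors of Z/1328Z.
In Z/1328Z each nonzero element is either a unit (gcd with 1328 is 1) or a zero-divisor (gcd > 1). The number of units is φ(1328): factorise 1328 = 2^4 · 83, so φ(1328) = (2^4 − 2^3) · (83 − 1) = 8 · 82 = 656. The nonzero elements number 1328 − 1 = 1327. Hence the nonzero zero-divisors number 1327 − 656 = 671.

Final answer: Z/1328Z has 671 nonzero zero-divisors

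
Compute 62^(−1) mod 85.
62^(−1) ≡ 48 (mod 85)

Apply the extended Euclidean algorithm to (85, 62), tracking rows (r, s, t) with s·85 + t·62 = r. Each division r_prev = q·r_cur + r_new produces the new row as (previous row) − q·(current row):
  row A: (85, 1, 0)   [1·85 + 0·62 = 85]
  row B: (62, 0, 1)   [0·85 + 1·62 = 62]
  85 = 1·62 + 23   → row C = row A − 1·row B = (23, 1, −1)   [check: 1·85 − 1·62 = 23]
  62 = 2·23 + 16   → row D = row B − 2·row C = (16, −2, 3)   [check: −2·85 + 3·62 = 16]
  23 = 1·16 + 7   → row E = row C − 1·row D = (7, 3, −4)   [check: 3·85 − 4·62 = 7]
  16 = 2·7 + 2   → row F = row D − 2·row E = (2, −8, 11)   [check: −8·85 + 11·62 = 2]
  7 = 3·2 + 1   → row G = row E − 3·row F = (1, 27, −37)   [check: 27·85 − 37·62 = 1]
  2 = 2·1 + 0   → remainder 0, stop. gcd = 1 (last nonzero row G).
The gcd is 1, so 62 is invertible mod 85. The last nonzero row gives 27·85 − 37·62 = 1, so t = −37. So 62^(−1) ≡ −37 ≡ 48 (mod 85). Verify: 62 · 48 = 2976 ≡ 1 (mod 85). ✓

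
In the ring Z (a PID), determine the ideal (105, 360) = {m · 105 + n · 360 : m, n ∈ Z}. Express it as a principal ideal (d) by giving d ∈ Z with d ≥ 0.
In the PID Z, (a, b) is generated by gcd(a, b). Compute gcd(360, 105) with the extended Euclidean algorithm, tracking rows (r, s, t) with s·360 + t·105 = r:
  row A: (360, 1, 0)   [1·360 + 0·105 = 360]
  row B: (105, 0, 1)   [0·360 + 1·105 = 105]
  360 = 3·105 + 45   → row C = row A − 3·row B = (45, 1, −3)   [check: 1·360 − 3·105 = 45]
  105 = 2·45 + 15   → row D = row B − 2·row C = (15, −2, 7)   [check: −2·360 + 7·105 = 15]
  45 = 3·15 + 0   → remainder 0, stop. gcd = 15 (last nonzero row D).
So gcd(105, 360) = 15, with Bézout identity −2·360 + 7·105 = 15. Containment (⊇): the Bézout identity exhibits 15 as an element of (105, 360), giving (15) ⊆ (105, 360). Containment (⊆): since 15 | 105 and 15 | 360 (105 = 15·7, 360 = 15·24), every Z-linear combination of 105 and 360 is divisible by 15, so (105, 360) ⊆ (15). Therefore (105, 360) = (15), d = 15.

Final answer: (105, 360) = (15); d = 15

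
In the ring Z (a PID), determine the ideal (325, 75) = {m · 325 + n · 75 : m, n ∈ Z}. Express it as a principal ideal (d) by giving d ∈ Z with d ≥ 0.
In the PID Z, (a, b) is generated by gcd(a, b). Compute gcd(325, 75) with the extended Euclidean algorithm, tracking rows (r, s, t) with s·325 + t·75 = r:
  row A: (325, 1, 0)   [1·325 + 0·75 = 325]
  row B: (75, 0, 1)   [0·325 + 1·75 = 75]
  325 = 4·75 + 25   → row C = row A − 4·row B = (25, 1, −4)   [check: 1·325 − 4·75 = 25]
  75 = 3·25 + 0   → remainder 0, stop. gcd = 25 (last nonzero row C).
So gcd(325, 75) = 25, with Bézout identity 1·325 − 4·75 = 25. Containment (⊇): the Bézout identity exhibits 25 as an element of (325, 75), giving (25) ⊆ (325, 75). Containment (⊆): since 25 | 325 and 25 | 75 (325 = 25·13, 75 = 25·3), every Z-linear combination of 325 and 75 is divisible by 25, so (325, 75) ⊆ (25). Therefore (325, 75) = (25), d = 25.

Final answer: (325, 75) = (25); d = 25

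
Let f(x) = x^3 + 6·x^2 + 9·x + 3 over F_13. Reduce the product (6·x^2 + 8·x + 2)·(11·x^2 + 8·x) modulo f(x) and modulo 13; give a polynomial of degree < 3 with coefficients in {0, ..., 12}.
a · b ≡ 12·x^2 (mod f(x))

Multiply as integer polynomials: a · b = 66·x^4 + 136·x^3 + 86·x^2 + 16·x. Reducing coefficients mod 13: a · b ≡ x^4 + 6·x^3 + 8·x^2 + 3·x. Now divide by f(x) = x^3 + 6·x^2 + 9·x + 3 in F_13[x], eliminating the leading term at each step:
  leading term x^4: subtract (x)·f(x) = x^4 + 6·x^3 + 9·x^2 + 3·x, leaving 12·x^2 (coefficients mod 13)
The degree is now < 3, so this is the remainder. Hence a · b ≡ 12·x^2 in F_13[x]/(f).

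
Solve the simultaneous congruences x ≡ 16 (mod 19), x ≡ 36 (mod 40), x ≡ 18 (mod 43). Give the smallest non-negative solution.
The moduli 19, 40, 43 are pairwise coprime, so by the CRT there is a unique solution mod 19·40·43 = 32680.
Solve by successive substitution. Start with x ≡ 16 (mod 19).
  Combine with x ≡ 36 (mod 40): write x = 16 + 19·t and require 16 + 19·t ≡ 36 (mod 40), i.e. 19·t ≡ 36 − 16 ≡ 20 (mod 40). Since 19^(−1) ≡ 19 (mod 40), t ≡ 19·20 ≡ 20 (mod 40). So x ≡ 16 + 19·20 = 396 (mod 760).
  Combine with x ≡ 18 (mod 43): write x = 396 + 760·t and require 396 + 760·t ≡ 18 (mod 43), i.e. 760·t ≡ 18 − 396 ≡ 9 (mod 43). Since 760^(−1) ≡ 3 (mod 43) (760 ≡ 29 (mod 43)), t ≡ 3·9 ≡ 27 (mod 43). So x ≡ 396 + 760·27 = 20916 (mod 32680).
Unique solution in [0, 32680): x = 20916.

Final answer: x ≡ 20916 (mod 32680); the representative in [0, 32680) is 20916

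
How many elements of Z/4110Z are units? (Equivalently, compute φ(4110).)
An element a ∈ Z/4110Z is a unit iff gcd(a, 4110) = 1, so the number of units is φ(4110). φ is multiplicative, with φ(p^e) = p^e − p^(e−1). Factorise 4110 = 2 · 3 · 5 · 137. Then
  φ(4110) = (2 − 1) · (3 − 1) · (5 − 1) · (137 − 1) = 1 · 2 · 4 · 136 = 1088.

Final answer: Z/4110Z has φ(4110) = 1088 units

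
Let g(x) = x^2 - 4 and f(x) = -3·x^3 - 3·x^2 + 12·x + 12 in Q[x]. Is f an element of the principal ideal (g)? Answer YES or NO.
In Q[x] the ideal (g) consists of all multiples of g, so f ∈ (g) iff g | f, i.e. iff the remainder of f on division by g is 0. Divide f by g (g is monic, so eliminate the leading term of the running remainder at each step):
  leading term -3·x^3: subtract (-3·x)·g(x) = -3·x^3 + 12·x, leaving 12 - 3·x^2
  leading term -3·x^2: subtract (-3)·g(x) = 12 - 3·x^2, leaving 0
The remainder is 0, so f(x) = g(x) · h(x) with h(x) = -3·x - 3. Hence g | f, i.e. f ∈ (g).

Final answer: YES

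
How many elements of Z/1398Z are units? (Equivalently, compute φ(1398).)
An element a ∈ Z/1398Z is a unit iff gcd(a, 1398) = 1, so the number of units is φ(1398). φ is multiplicative, with φ(p^e) = p^e − p^(e−1). Factorise 1398 = 2 · 3 · 233. Then
  φ(1398) = (2 − 1) · (3 − 1) · (233 − 1) = 1 · 2 · 232 = 464.

Final answer: Z/1398Z has φ(1398) = 464 units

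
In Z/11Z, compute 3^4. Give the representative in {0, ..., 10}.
4

Use repeated squaring. Binary(4) = 100. Walk through the bits of the exponent 4 left-to-right: at each bit after the leading one, square the running value, then multiply by 3 if the bit is 1 (always reducing mod 11):
  bit 1 = 1 (leading): start with 3.
  bit 2 = 0: square 3^2 = 9 (mod 11).
  bit 3 = 0: square 9^2 = 81 ≡ 4 (mod 11).
Final value: 3^4 ≡ 4 (mod 11).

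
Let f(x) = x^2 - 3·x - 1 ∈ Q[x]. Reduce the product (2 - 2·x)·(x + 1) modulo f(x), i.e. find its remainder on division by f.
a · b ≡ -6·x (mod f(x))

First multiply in Q[x] without reducing: a · b = 2 - 2·x^2. Now divide by f(x) = x^2 - 3·x - 1, eliminating the leading term at each step:
  leading term -2·x^2: subtract (-2)·f(x) = -2·x^2 + 6·x + 2, leaving -6·x
The degree is now < 2, so this is the remainder. Hence a · b ≡ -6·x in Q[x]/(f).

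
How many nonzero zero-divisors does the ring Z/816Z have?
In Z/816Z each nonzero element is either a unit (gcd with 816 is 1) or a zero-divisor (gcd > 1). The number of units is φ(816): factorise 816 = 2^4 · 3 · 17, so φ(816) = (2^4 − 2^3) · (3 − 1) · (17 − 1) = 8 · 2 · 16 = 256. The nonzero elements number 816 − 1 = 815. Hence the nonzero zero-divisors number 815 − 256 = 559.

Final answer: Z/816Z has 559 nonzero zero-divisors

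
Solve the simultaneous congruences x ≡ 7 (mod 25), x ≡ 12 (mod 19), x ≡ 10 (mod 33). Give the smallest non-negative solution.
The moduli 25, 19, 33 are pairwise coprime, so by the CRT there is a unique solution mod 25·19·33 = 15675.
Solve by successive substitution. Start with x ≡ 7 (mod 25).
  Combine with x ≡ 12 (mod 19): write x = 7 + 25·t and require 7 + 25·t ≡ 12 (mod 19), i.e. 25·t ≡ 12 − 7 ≡ 5 (mod 19). Since 25^(−1) ≡ 16 (mod 19) (25 ≡ 6 (mod 19)), t ≡ 16·5 ≡ 4 (mod 19). So x ≡ 7 + 25·4 = 107 (mod 475).
  Combine with x ≡ 10 (mod 33): write x = 107 + 475·t and require 107 + 475·t ≡ 10 (mod 33), i.e. 475·t ≡ 10 − 107 ≡ 2 (mod 33). Since 475^(−1) ≡ 28 (mod 33) (475 ≡ 13 (mod 33)), t ≡ 28·2 ≡ 23 (mod 33). So x ≡ 107 + 475·23 = 11032 (mod 15675).
Unique solution in [0, 15675): x = 11032.

Final answer: x ≡ 11032 (mod 15675); the representative in [0, 15675) is 11032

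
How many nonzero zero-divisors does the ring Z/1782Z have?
Z/1782Z has 1241 nonzero zero-divisors

In Z/1782Z each nonzero element is either a unit (gcd with 1782 is 1) or a zero-divisor (gcd > 1). The number of units is φ(1782): factorise 1782 = 2 · 3^4 · 11, so φ(1782) = (2 − 1) · (3^4 − 3^3) · (11 − 1) = 1 · 54 · 10 = 540. The nonzero elements number 1782 − 1 = 1781. Hence the nonzero zero-divisors number 1781 − 540 = 1241.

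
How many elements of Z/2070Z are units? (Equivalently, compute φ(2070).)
An element a ∈ Z/2070Z is a unit iff gcd(a, 2070) = 1, so the number of units is φ(2070). φ is multiplicative, with φ(p^e) = p^e − p^(e−1). Factorise 2070 = 2 · 3^2 · 5 · 23. Then
  φ(2070) = (2 − 1) · (3^2 − 3^1) · (5 − 1) · (23 − 1) = 1 · 6 · 4 · 22 = 528.

Final answer: Z/2070Z has φ(2070) = 528 units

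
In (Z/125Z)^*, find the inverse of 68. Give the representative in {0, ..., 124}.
68^(−1) ≡ 57 (mod 125)

Apply the extended Euclidean algorithm to (125, 68), tracking rows (r, s, t) with s·125 + t·68 = r. Each division r_prev = q·r_cur + r_new produces the new row as (previous row) − q·(current row):
  row A: (125, 1, 0)   [1·125 + 0·68 = 125]
  row B: (68, 0, 1)   [0·125 + 1·68 = 68]
  125 = 1·68 + 57   → row C = row A − 1·row B = (57, 1, −1)   [check: 1·125 − 1·68 = 57]
  68 = 1·57 + 11   → row D = row B − 1·row C = (11, −1, 2)   [check: −1·125 + 2·68 = 11]
  57 = 5·11 + 2   → row E = row C − 5·row D = (2, 6, −11)   [check: 6·125 − 11·68 = 2]
  11 = 5·2 + 1   → row F = row D − 5·row E = (1, −31, 57)   [check: −31·125 + 57·68 = 1]
  2 = 2·1 + 0   → remainder 0, stop. gcd = 1 (last nonzero row F).
The gcd is 1, so 68 is invertible mod 125. The last nonzero row gives −31·125 + 57·68 = 1, so t = 57. So 68^(−1) ≡ 57 (mod 125). Verify: 68 · 57 = 3876 ≡ 1 (mod 125). ✓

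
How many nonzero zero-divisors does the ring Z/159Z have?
Z/159Z has 54 nonzero zero-divisors

In Z/159Z each nonzero element is either a unit (gcd with 159 is 1) or a zero-divisor (gcd > 1). The number of units is φ(159): factorise 159 = 3 · 53, so φ(159) = (3 − 1) · (53 − 1) = 2 · 52 = 104. The nonzero elements number 159 − 1 = 158. Hence the nonzero zero-divisors number 158 − 104 = 54.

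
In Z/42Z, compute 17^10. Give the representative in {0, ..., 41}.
Use repeated squaring. Binary(10) = 1010. Walk through the bits of the exponent 10 left-to-right: at each bit after the leading one, square the running value, then multiply by 17 if the bit is 1 (always reducing mod 42):
  bit 1 = 1 (leading): start with 17.
  bit 2 = 0: square 17^2 = 289 ≡ 37 (mod 42).
  bit 3 = 1: square 37^2 = 1369 ≡ 25; bit is 1, so multiply 25·17 = 425 ≡ 5 (mod 42).
  bit 4 = 0: square 5^2 = 25 (mod 42).
Final value: 17^10 ≡ 25 (mod 42).

Final answer: 25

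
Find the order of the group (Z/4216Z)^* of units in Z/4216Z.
(Z/4216Z)^* consists of the classes a with gcd(a, 4216) = 1, so its order is φ(4216). φ is multiplicative, with φ(p^e) = p^e − p^(e−1). Factorise 4216 = 2^3 · 17 · 31. Then
  φ(4216) = (2^3 − 2^2) · (17 − 1) · (31 − 1) = 4 · 16 · 30 = 1920.
Thus |(Z/4216Z)^*| = 1920.

Final answer: |(Z/4216Z)^*| = 1920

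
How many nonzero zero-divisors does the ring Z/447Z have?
In Z/447Z each nonzero element is either a unit (gcd with 447 is 1) or a zero-divisor (gcd > 1). The number of units is φ(447): factorise 447 = 3 · 149, so φ(447) = (3 − 1) · (149 − 1) = 2 · 148 = 296. The nonzero elements number 447 − 1 = 446. Hence the nonzero zero-divisors number 446 − 296 = 150.

Final answer: Z/447Z has 150 nonzero zero-divisors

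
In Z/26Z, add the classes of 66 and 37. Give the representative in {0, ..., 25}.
Reduce the summands first: 66 ≡ 14, 37 ≡ 11 (mod 26), so 66 + 37 ≡ 14 + 11 (mod 26). 14 + 11 = 25; 25 = 0·26 + 25, so (66 + 37) mod 26 = 25.

Final answer: 25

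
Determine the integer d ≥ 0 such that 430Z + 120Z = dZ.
In the PID Z, (a, b) is generated by gcd(a, b). Compute gcd(430, 120) with the extended Euclidean algorithm, tracking rows (r, s, t) with s·430 + t·120 = r:
  row A: (430, 1, 0)   [1·430 + 0·120 = 430]
  row B: (120, 0, 1)   [0·430 + 1·120 = 120]
  430 = 3·120 + 70   → row C = row A − 3·row B = (70, 1, −3)   [check: 1·430 − 3·120 = 70]
  120 = 1·70 + 50   → row D = row B − 1·row C = (50, −1, 4)   [check: −1·430 + 4·120 = 50]
  70 = 1·50 + 20   → row E = row C − 1·row D = (20, 2, −7)   [check: 2·430 − 7·120 = 20]
  50 = 2·20 + 10   → row F = row D − 2·row E = (10, −5, 18)   [check: −5·430 + 18·120 = 10]
  20 = 2·10 + 0   → remainder 0, stop. gcd = 10 (last nonzero row F).
So gcd(430, 120) = 10, with Bézout identity −5·430 + 18·120 = 10. Containment (⊇): the Bézout identity exhibits 10 as an element of (430, 120), giving (10) ⊆ (430, 120). Containment (⊆): since 10 | 430 and 10 | 120 (430 = 10·43, 120 = 10·12), every Z-linear combination of 430 and 120 is divisible by 10, so (430, 120) ⊆ (10). Therefore (430, 120) = (10), d = 10.

Final answer: (430, 120) = (10); d = 10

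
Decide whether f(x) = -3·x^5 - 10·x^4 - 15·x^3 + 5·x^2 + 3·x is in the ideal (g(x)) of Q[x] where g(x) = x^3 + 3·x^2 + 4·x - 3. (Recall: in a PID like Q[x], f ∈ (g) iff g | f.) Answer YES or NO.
YES

In Q[x] the ideal (g) consists of all multiples of g, so f ∈ (g) iff g | f, i.e. iff the remainder of f on division by g is 0. Divide f by g (g is monic, so eliminate the leading term of the running remainder at each step):
  leading term -3·x^5: subtract (-3·x^2)·g(x) = -3·x^5 - 9·x^4 - 12·x^3 + 9·x^2, leaving -x^4 - 3·x^3 - 4·x^2 + 3·x
  leading term -x^4: subtract (-x)·g(x) = -x^4 - 3·x^3 - 4·x^2 + 3·x, leaving 0
The remainder is 0, so f(x) = g(x) · h(x) with h(x) = -3·x^2 - x. Hence g | f, i.e. f ∈ (g).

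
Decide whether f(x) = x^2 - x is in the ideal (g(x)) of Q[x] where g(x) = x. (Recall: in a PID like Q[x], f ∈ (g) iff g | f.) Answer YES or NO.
In Q[x] the ideal (g) consists of all multiples of g, so f ∈ (g) iff g | f, i.e. iff the remainder of f on division by g is 0. Divide f by g (g is monic, so eliminate the leading term of the running remainder at each step):
  leading term x^2: subtract (x)·g(x) = x^2, leaving -x
  leading term -x: subtract (-1)·g(x) = -x, leaving 0
The remainder is 0, so f(x) = g(x) · h(x) with h(x) = x - 1. Hence g | f, i.e. f ∈ (g).

Final answer: YES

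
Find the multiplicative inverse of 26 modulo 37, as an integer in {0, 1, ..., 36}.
Apply the extended Euclidean algorithm to (37, 26), tracking rows (r, s, t) with s·37 + t·26 = r. Each division r_prev = q·r_cur + r_new produces the new row as (previous row) − q·(current row):
  row A: (37, 1, 0)   [1·37 + 0·26 = 37]
  row B: (26, 0, 1)   [0·37 + 1·26 = 26]
  37 = 1·26 + 11   → row C = row A − 1·row B = (11, 1, −1)   [check: 1·37 − 1·26 = 11]
  26 = 2·11 + 4   → row D = row B − 2·row C = (4, −2, 3)   [check: −2·37 + 3·26 = 4]
  11 = 2·4 + 3   → row E = row C − 2·row D = (3, 5, −7)   [check: 5·37 − 7·26 = 3]
  4 = 1·3 + 1   → row F = row D − 1·row E = (1, −7, 10)   [check: −7·37 + 10·26 = 1]
  3 = 3·1 + 0   → remainder 0, stop. gcd = 1 (last nonzero row F).
The gcd is 1, so 26 is invertible mod 37. The last nonzero row gives −7·37 + 10·26 = 1, so t = 10. So 26^(−1) ≡ 10 (mod 37). Verify: 26 · 10 = 260 ≡ 1 (mod 37). ✓

Final answer: 26^(−1) ≡ 10 (mod 37)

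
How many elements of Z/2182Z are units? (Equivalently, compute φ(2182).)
Z/2182Z has φ(2182) = 1090 units

An element a ∈ Z/2182Z is a unit iff gcd(a, 2182) = 1, so the number of units is φ(2182). φ is multiplicative, with φ(p^e) = p^e − p^(e−1). Factorise 2182 = 2 · 1091. Then
  φ(2182) = (2 − 1) · (1091 − 1) = 1 · 1090 = 1090.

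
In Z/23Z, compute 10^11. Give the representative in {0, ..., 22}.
Use repeated squaring. Binary(11) = 1011. Walk through the bits of the exponent 11 left-to-right: at each bit after the leading one, square the running value, then multiply by 10 if the bit is 1 (always reducing mod 23):
  bit 1 = 1 (leading): start with 10.
  bit 2 = 0: square 10^2 = 100 ≡ 8 (mod 23).
  bit 3 = 1: square 8^2 = 64 ≡ 18; bit is 1, so multiply 18·10 = 180 ≡ 19 (mod 23).
  bit 4 = 1: square 19^2 = 361 ≡ 16; bit is 1, so multiply 16·10 = 160 ≡ 22 (mod 23).
Final value: 10^11 ≡ 22 (mod 23).

Final answer: 22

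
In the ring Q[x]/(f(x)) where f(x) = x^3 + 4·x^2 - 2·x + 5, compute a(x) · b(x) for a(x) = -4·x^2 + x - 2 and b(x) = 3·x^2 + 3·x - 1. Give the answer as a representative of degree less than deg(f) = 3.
a · b ≡ -179·x^2 + 131·x - 193 (mod f(x))

First multiply in Q[x] without reducing: a · b = -12·x^4 - 9·x^3 + x^2 - 7·x + 2. Now divide by f(x) = x^3 + 4·x^2 - 2·x + 5, eliminating the leading term at each step:
  leading term -12·x^4: subtract (-12·x)·f(x) = -12·x^4 - 48·x^3 + 24·x^2 - 60·x, leaving 39·x^3 - 23·x^2 + 53·x + 2
  leading term 39·x^3: subtract (39)·f(x) = 39·x^3 + 156·x^2 - 78·x + 195, leaving -179·x^2 + 131·x - 193
The degree is now < 3, so this is the remainder. Hence a · b ≡ -179·x^2 + 131·x - 193 in Q[x]/(f).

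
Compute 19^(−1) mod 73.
19^(−1) ≡ 50 (mod 73)

Apply the extended Euclidean algorithm to (73, 19), tracking rows (r, s, t) with s·73 + t·19 = r. Each division r_prev = q·r_cur + r_new produces the new row as (previous row) − q·(current row):
  row A: (73, 1, 0)   [1·73 + 0·19 = 73]
  row B: (19, 0, 1)   [0·73 + 1·19 = 19]
  73 = 3·19 + 16   → row C = row A − 3·row B = (16, 1, −3)   [check: 1·73 − 3·19 = 16]
  19 = 1·16 + 3   → row D = row B − 1·row C = (3, −1, 4)   [check: −1·73 + 4·19 = 3]
  16 = 5·3 + 1   → row E = row C − 5·row D = (1, 6, −23)   [check: 6·73 − 23·19 = 1]
  3 = 3·1 + 0   → remainder 0, stop. gcd = 1 (last nonzero row E).
The gcd is 1, so 19 is invertible mod 73. The last nonzero row gives 6·73 − 23·19 = 1, so t = −23. So 19^(−1) ≡ −23 ≡ 50 (mod 73). Verify: 19 · 50 = 950 ≡ 1 (mod 73). ✓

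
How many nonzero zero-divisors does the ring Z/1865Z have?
Z/1865Z has 376 nonzero zero-divisors

In Z/1865Z each nonzero element is either a unit (gcd with 1865 is 1) or a zero-divisor (gcd > 1). The number of units is φ(1865): factorise 1865 = 5 · 373, so φ(1865) = (5 − 1) · (373 − 1) = 4 · 372 = 1488. The nonzero elements number 1865 − 1 = 1864. Hence the nonzero zero-divisors number 1864 − 1488 = 376.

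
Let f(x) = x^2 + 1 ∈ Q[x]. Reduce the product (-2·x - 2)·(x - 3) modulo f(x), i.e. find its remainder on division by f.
First multiply in Q[x] without reducing: a · b = -2·x^2 + 4·x + 6. Now divide by f(x) = x^2 + 1, eliminating the leading term at each step:
  leading term -2·x^2: subtract (-2)·f(x) = -2·x^2 - 2, leaving 4·x + 8
The degree is now < 2, so this is the remainder. Hence a · b ≡ 4·x + 8 in Q[x]/(f).

Final answer: a · b ≡ 4·x + 8 (mod f(x))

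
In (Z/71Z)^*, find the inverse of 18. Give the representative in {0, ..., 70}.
Apply the extended Euclidean algorithm to (71, 18), tracking rows (r, s, t) with s·71 + t·18 = r. Each division r_prev = q·r_cur + r_new produces the new row as (previous row) − q·(current row):
  row A: (71, 1, 0)   [1·71 + 0·18 = 71]
  row B: (18, 0, 1)   [0·71 + 1·18 = 18]
  71 = 3·18 + 17   → row C = row A − 3·row B = (17, 1, −3)   [check: 1·71 − 3·18 = 17]
  18 = 1·17 + 1   → row D = row B − 1·row C = (1, −1, 4)   [check: −1·71 + 4·18 = 1]
  17 = 17·1 + 0   → remainder 0, stop. gcd = 1 (last nonzero row D).
The gcd is 1, so 18 is invertible mod 71. The last nonzero row gives −1·71 + 4·18 = 1, so t = 4. So 18^(−1) ≡ 4 (mod 71). Verify: 18 · 4 = 72 ≡ 1 (mod 71). ✓

Final answer: 18^(−1) ≡ 4 (mod 71)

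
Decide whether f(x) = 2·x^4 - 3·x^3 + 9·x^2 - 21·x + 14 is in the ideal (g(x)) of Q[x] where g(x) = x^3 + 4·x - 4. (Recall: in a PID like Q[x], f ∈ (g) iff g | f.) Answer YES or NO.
NO

In Q[x] the ideal (g) consists of all multiples of g, so f ∈ (g) iff g | f, i.e. iff the remainder of f on division by g is 0. Divide f by g (g is monic, so eliminate the leading term of the running remainder at each step):
  leading term 2·x^4: subtract (2·x)·g(x) = 2·x^4 + 8·x^2 - 8·x, leaving -3·x^3 + x^2 - 13·x + 14
  leading term -3·x^3: subtract (-3)·g(x) = -3·x^3 - 12·x + 12, leaving x^2 - x + 2
The remainder r(x) = x^2 - x + 2 ≠ 0 (and deg r < deg g), so g ∤ f, i.e. f ∉ (g).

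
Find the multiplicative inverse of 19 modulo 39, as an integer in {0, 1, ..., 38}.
19^(−1) ≡ 37 (mod 39)

Apply the extended Euclidean algorithm to (39, 19), tracking rows (r, s, t) with s·39 + t·19 = r. Each division r_prev = q·r_cur + r_new produces the new row as (previous row) − q·(current row):
  row A: (39, 1, 0)   [1·39 + 0·19 = 39]
  row B: (19, 0, 1)   [0·39 + 1·19 = 19]
  39 = 2·19 + 1   → row C = row A − 2·row B = (1, 1, −2)   [check: 1·39 − 2·19 = 1]
  19 = 19·1 + 0   → remainder 0, stop. gcd = 1 (last nonzero row C).
The gcd is 1, so 19 is invertible mod 39. The last nonzero row gives 1·39 − 2·19 = 1, so t = −2. So 19^(−1) ≡ −2 ≡ 37 (mod 39). Verify: 19 · 37 = 703 ≡ 1 (mod 39). ✓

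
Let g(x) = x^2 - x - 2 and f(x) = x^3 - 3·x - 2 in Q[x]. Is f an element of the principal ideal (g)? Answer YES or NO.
YES

In Q[x] the ideal (g) consists of all multiples of g, so f ∈ (g) iff g | f, i.e. iff the remainder of f on division by g is 0. Divide f by g (g is monic, so eliminate the leading term of the running remainder at each step):
  leading term x^3: subtract (x)·g(x) = x^3 - x^2 - 2·x, leaving x^2 - x - 2
  leading term x^2: subtract (1)·g(x) = x^2 - x - 2, leaving 0
The remainder is 0, so f(x) = g(x) · h(x) with h(x) = x + 1. Hence g | f, i.e. f ∈ (g).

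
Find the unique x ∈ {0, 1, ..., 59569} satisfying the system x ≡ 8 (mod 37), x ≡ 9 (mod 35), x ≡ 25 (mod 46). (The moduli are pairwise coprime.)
The moduli 37, 35, 46 are pairwise coprime, so by the CRT there is a unique solution mod 37·35·46 = 59570.
Solve by successive substitution. Start with x ≡ 8 (mod 37).
  Combine with x ≡ 9 (mod 35): write x = 8 + 37·t and require 8 + 37·t ≡ 9 (mod 35), i.e. 37·t ≡ 9 − 8 ≡ 1 (mod 35). Since 37^(−1) ≡ 18 (mod 35) (37 ≡ 2 (mod 35)), t ≡ 18·1 ≡ 18 (mod 35). So x ≡ 8 + 37·18 = 674 (mod 1295).
  Combine with x ≡ 25 (mod 46): write x = 674 + 1295·t and require 674 + 1295·t ≡ 25 (mod 46), i.e. 1295·t ≡ 25 − 674 ≡ 41 (mod 46). Since 1295^(−1) ≡ 33 (mod 46) (1295 ≡ 7 (mod 46)), t ≡ 33·41 ≡ 19 (mod 46). So x ≡ 674 + 1295·19 = 25279 (mod 59570).
Unique solution in [0, 59570): x = 25279.

Final answer: x ≡ 25279 (mod 59570); the representative in [0, 59570) is 25279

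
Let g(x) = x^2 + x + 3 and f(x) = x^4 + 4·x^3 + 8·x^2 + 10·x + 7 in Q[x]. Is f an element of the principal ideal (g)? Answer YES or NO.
NO

In Q[x] the ideal (g) consists of all multiples of g, so f ∈ (g) iff g | f, i.e. iff the remainder of f on division by g is 0. Divide f by g (g is monic, so eliminate the leading term of the running remainder at each step):
  leading term x^4: subtract (x^2)·g(x) = x^4 + x^3 + 3·x^2, leaving 3·x^3 + 5·x^2 + 10·x + 7
  leading term 3·x^3: subtract (3·x)·g(x) = 3·x^3 + 3·x^2 + 9·x, leaving 2·x^2 + x + 7
  leading term 2·x^2: subtract (2)·g(x) = 2·x^2 + 2·x + 6, leaving 1 - x
The remainder r(x) = 1 - x ≠ 0 (and deg r < deg g), so g ∤ f, i.e. f ∉ (g).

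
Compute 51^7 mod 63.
9

Use repeated squaring. Binary(7) = 111. Walk through the bits of the exponent 7 left-to-right: at each bit after the leading one, square the running value, then multiply by 51 if the bit is 1 (always reducing mod 63):
  bit 1 = 1 (leading): start with 51.
  bit 2 = 1: square 51^2 = 2601 ≡ 18; bit is 1, so multiply 18·51 = 918 ≡ 36 (mod 63).
  bit 3 = 1: square 36^2 = 1296 ≡ 36; bit is 1, so multiply 36·51 = 1836 ≡ 9 (mod 63).
Final value: 51^7 ≡ 9 (mod 63).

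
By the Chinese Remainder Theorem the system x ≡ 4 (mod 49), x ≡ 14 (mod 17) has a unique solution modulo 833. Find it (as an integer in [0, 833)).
The moduli 49, 17 are pairwise coprime, so by the CRT there is a unique solution mod 49·17 = 833.
Solve by successive substitution. Start with x ≡ 4 (mod 49).
  Combine with x ≡ 14 (mod 17): write x = 4 + 49·t and require 4 + 49·t ≡ 14 (mod 17), i.e. 49·t ≡ 14 − 4 ≡ 10 (mod 17). Since 49^(−1) ≡ 8 (mod 17) (49 ≡ 15 (mod 17)), t ≡ 8·10 ≡ 12 (mod 17). So x ≡ 4 + 49·12 = 592 (mod 833).
Unique solution in [0, 833): x = 592.

Final answer: x ≡ 592 (mod 833); the representative in [0, 833) is 592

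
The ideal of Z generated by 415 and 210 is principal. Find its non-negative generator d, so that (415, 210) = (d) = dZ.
In the PID Z, (a, b) is generated by gcd(a, b). Compute gcd(415, 210) with the extended Euclidean algorithm, tracking rows (r, s, t) with s·415 + t·210 = r:
  row A: (415, 1, 0)   [1·415 + 0·210 = 415]
  row B: (210, 0, 1)   [0·415 + 1·210 = 210]
  415 = 1·210 + 205   → row C = row A − 1·row B = (205, 1, −1)   [check: 1·415 − 1·210 = 205]
  210 = 1·205 + 5   → row D = row B − 1·row C = (5, −1, 2)   [check: −1·415 + 2·210 = 5]
  205 = 41·5 + 0   → remainder 0, stop. gcd = 5 (last nonzero row D).
So gcd(415, 210) = 5, with Bézout identity −1·415 + 2·210 = 5. Containment (⊇): the Bézout identity exhibits 5 as an element of (415, 210), giving (5) ⊆ (415, 210). Containment (⊆): since 5 | 415 and 5 | 210 (415 = 5·83, 210 = 5·42), every Z-linear combination of 415 and 210 is divisible by 5, so (415, 210) ⊆ (5). Therefore (415, 210) = (5), d = 5.

Final answer: (415, 210) = (5); d = 5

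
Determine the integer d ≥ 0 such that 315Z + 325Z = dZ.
In the PID Z, (a, b) is generated by gcd(a, b). Compute gcd(325, 315) with the extended Euclidean algorithm, tracking rows (r, s, t) with s·325 + t·315 = r:
  row A: (325, 1, 0)   [1·325 + 0·315 = 325]
  row B: (315, 0, 1)   [0·325 + 1·315 = 315]
  325 = 1·315 + 10   → row C = row A − 1·row B = (10, 1, −1)   [check: 1·325 − 1·315 = 10]
  315 = 31·10 + 5   → row D = row B − 31·row C = (5, −31, 32)   [check: −31·325 + 32·315 = 5]
  10 = 2·5 + 0   → remainder 0, stop. gcd = 5 (last nonzero row D).
So gcd(315, 325) = 5, with Bézout identity −31·325 + 32·315 = 5. Containment (⊇): the Bézout identity exhibits 5 as an element of (315, 325), giving (5) ⊆ (315, 325). Containment (⊆): since 5 | 315 and 5 | 325 (315 = 5·63, 325 = 5·65), every Z-linear combination of 315 and 325 is divisible by 5, so (315, 325) ⊆ (5). Therefore (315, 325) = (5), d = 5.

Final answer: (315, 325) = (5); d = 5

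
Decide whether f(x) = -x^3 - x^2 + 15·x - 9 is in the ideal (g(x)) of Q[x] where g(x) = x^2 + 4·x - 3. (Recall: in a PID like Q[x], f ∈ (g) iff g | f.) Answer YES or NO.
YES

In Q[x] the ideal (g) consists of all multiples of g, so f ∈ (g) iff g | f, i.e. iff the remainder of f on division by g is 0. Divide f by g (g is monic, so eliminate the leading term of the running remainder at each step):
  leading term -x^3: subtract (-x)·g(x) = -x^3 - 4·x^2 + 3·x, leaving 3·x^2 + 12·x - 9
  leading term 3·x^2: subtract (3)·g(x) = 3·x^2 + 12·x - 9, leaving 0
The remainder is 0, so f(x) = g(x) · h(x) with h(x) = 3 - x. Hence g | f, i.e. f ∈ (g).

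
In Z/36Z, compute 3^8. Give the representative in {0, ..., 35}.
Use repeated squaring. Binary(8) = 1000. Walk through the bits of the exponent 8 left-to-right: at each bit after the leading one, square the running value, then multiply by 3 if the bit is 1 (always reducing mod 36):
  bit 1 = 1 (leading): start with 3.
  bit 2 = 0: square 3^2 = 9 (mod 36).
  bit 3 = 0: square 9^2 = 81 ≡ 9 (mod 36).
  bit 4 = 0: square 9^2 = 81 ≡ 9 (mod 36).
Final value: 3^8 ≡ 9 (mod 36).

Final answer: 9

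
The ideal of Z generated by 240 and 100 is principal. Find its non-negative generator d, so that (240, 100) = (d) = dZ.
In the PID Z, (a, b) is generated by gcd(a, b). Compute gcd(240, 100) with the extended Euclidean algorithm, tracking rows (r, s, t) with s·240 + t·100 = r:
  row A: (240, 1, 0)   [1·240 + 0·100 = 240]
  row B: (100, 0, 1)   [0·240 + 1·100 = 100]
  240 = 2·100 + 40   → row C = row A − 2·row B = (40, 1, −2)   [check: 1·240 − 2·100 = 40]
  100 = 2·40 + 20   → row D = row B − 2·row C = (20, −2, 5)   [check: −2·240 + 5·100 = 20]
  40 = 2·20 + 0   → remainder 0, stop. gcd = 20 (last nonzero row D).
So gcd(240, 100) = 20, with Bézout identity −2·240 + 5·100 = 20. Containment (⊇): the Bézout identity exhibits 20 as an element of (240, 100), giving (20) ⊆ (240, 100). Containment (⊆): since 20 | 240 and 20 | 100 (240 = 20·12, 100 = 20·5), every Z-linear combination of 240 and 100 is divisible by 20, so (240, 100) ⊆ (20). Therefore (240, 100) = (20), d = 20.

Final answer: (240, 100) = (20); d = 20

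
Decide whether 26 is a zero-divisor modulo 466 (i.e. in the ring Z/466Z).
YES

gcd(26, 466) = 2 > 1, so 26 is not a unit in Z/466Z. In Z/nZ every nonzero non-unit is a zero-divisor: explicitly, take b = 466/gcd = 233 ≠ 0 (mod 466); then 26·233 = 6058 = 13·466, i.e. 26·233 ≡ 0 (mod 466). So 26 is a zero-divisor.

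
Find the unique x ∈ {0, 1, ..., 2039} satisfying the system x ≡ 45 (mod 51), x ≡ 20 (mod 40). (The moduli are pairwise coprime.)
x ≡ 300 (mod 2040); the representative in [0, 2040) is 300

The moduli 51, 40 are pairwise coprime, so by the CRT there is a unique solution mod 51·40 = 2040.
Solve by successive substitution. Start with x ≡ 45 (mod 51).
  Combine with x ≡ 20 (mod 40): write x = 45 + 51·t and require 45 + 51·t ≡ 20 (mod 40), i.e. 51·t ≡ 20 − 45 ≡ 15 (mod 40). Since 51^(−1) ≡ 11 (mod 40) (51 ≡ 11 (mod 40)), t ≡ 11·15 ≡ 5 (mod 40). So x ≡ 45 + 51·5 = 300 (mod 2040).
Unique solution in [0, 2040): x = 300.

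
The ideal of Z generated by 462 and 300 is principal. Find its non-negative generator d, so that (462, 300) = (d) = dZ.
(462, 300) = (6); d = 6

In the PID Z, (a, b) is generated by gcd(a, b). Compute gcd(462, 300) with the extended Euclidean algorithm, tracking rows (r, s, t) with s·462 + t·300 = r:
  row A: (462, 1, 0)   [1·462 + 0·300 = 462]
  row B: (300, 0, 1)   [0·462 + 1·300 = 300]
  462 = 1·300 + 162   → row C = row A − 1·row B = (162, 1, −1)   [check: 1·462 − 1·300 = 162]
  300 = 1·162 + 138   → row D = row B − 1·row C = (138, −1, 2)   [check: −1·462 + 2·300 = 138]
  162 = 1·138 + 24   → row E = row C − 1·row D = (24, 2, −3)   [check: 2·462 − 3·300 = 24]
  138 = 5·24 + 18   → row F = row D − 5·row E = (18, −11, 17)   [check: −11·462 + 17·300 = 18]
  24 = 1·18 + 6   → row G = row E − 1·row F = (6, 13, −20)   [check: 13·462 − 20·300 = 6]
  18 = 3·6 + 0   → remainder 0, stop. gcd = 6 (last nonzero row G).
So gcd(462, 300) = 6, with Bézout identity 13·462 − 20·300 = 6. Containment (⊇): the Bézout identity exhibits 6 as an element of (462, 300), giving (6) ⊆ (462, 300). Containment (⊆): since 6 | 462 and 6 | 300 (462 = 6·77, 300 = 6·50), every Z-linear combination of 462 and 300 is divisible by 6, so (462, 300) ⊆ (6). Therefore (462, 300) = (6), d = 6.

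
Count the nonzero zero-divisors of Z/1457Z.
In Z/1457Z each nonzero element is either a unit (gcd with 1457 is 1) or a zero-divisor (gcd > 1). The number of units is φ(1457): factorise 1457 = 31 · 47, so φ(1457) = (31 − 1) · (47 − 1) = 30 · 46 = 1380. The nonzero elements number 1457 − 1 = 1456. Hence the nonzero zero-divisors number 1456 − 1380 = 76.

Final answer: Z/1457Z has 76 nonzero zero-divisors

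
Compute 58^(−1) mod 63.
Apply the extended Euclidean algorithm to (63, 58), tracking rows (r, s, t) with s·63 + t·58 = r. Each division r_prev = q·r_cur + r_new produces the new row as (previous row) − q·(current row):
  row A: (63, 1, 0)   [1·63 + 0·58 = 63]
  row B: (58, 0, 1)   [0·63 + 1·58 = 58]
  63 = 1·58 + 5   → row C = row A − 1·row B = (5, 1, −1)   [check: 1·63 − 1·58 = 5]
  58 = 11·5 + 3   → row D = row B − 11·row C = (3, −11, 12)   [check: −11·63 + 12·58 = 3]
  5 = 1·3 + 2   → row E = row C − 1·row D = (2, 12, −13)   [check: 12·63 − 13·58 = 2]
  3 = 1·2 + 1   → row F = row D − 1·row E = (1, −23, 25)   [check: −23·63 + 25·58 = 1]
  2 = 2·1 + 0   → remainder 0, stop. gcd = 1 (last nonzero row F).
The gcd is 1, so 58 is invertible mod 63. The last nonzero row gives −23·63 + 25·58 = 1, so t = 25. So 58^(−1) ≡ 25 (mod 63). Verify: 58 · 25 = 1450 ≡ 1 (mod 63). ✓

Final answer: 58^(−1) ≡ 25 (mod 63)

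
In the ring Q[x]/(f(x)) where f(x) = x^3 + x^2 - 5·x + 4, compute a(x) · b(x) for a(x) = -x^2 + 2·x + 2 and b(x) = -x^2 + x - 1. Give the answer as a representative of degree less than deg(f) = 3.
a · b ≡ 10·x^2 - 24·x + 14 (mod f(x))

First multiply in Q[x] without reducing: a · b = x^4 - 3·x^3 + x^2 - 2. Now divide by f(x) = x^3 + x^2 - 5·x + 4, eliminating the leading term at each step:
  leading term x^4: subtract (x)·f(x) = x^4 + x^3 - 5·x^2 + 4·x, leaving -4·x^3 + 6·x^2 - 4·x - 2
  leading term -4·x^3: subtract (-4)·f(x) = -4·x^3 - 4·x^2 + 20·x - 16, leaving 10·x^2 - 24·x + 14
The degree is now < 3, so this is the remainder. Hence a · b ≡ 10·x^2 - 24·x + 14 in Q[x]/(f).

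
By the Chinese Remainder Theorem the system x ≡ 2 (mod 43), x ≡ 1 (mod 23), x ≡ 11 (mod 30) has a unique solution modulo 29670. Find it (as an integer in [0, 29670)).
x ≡ 5291 (mod 29670); the representative in [0, 29670) is 5291

The moduli 43, 23, 30 are pairwise coprime, so by the CRT there is a unique solution mod 43·23·30 = 29670.
Solve by successive substitution. Start with x ≡ 2 (mod 43).
  Combine with x ≡ 1 (mod 23): write x = 2 + 43·t and require 2 + 43·t ≡ 1 (mod 23), i.e. 43·t ≡ 1 − 2 ≡ 22 (mod 23). Since 43^(−1) ≡ 15 (mod 23) (43 ≡ 20 (mod 23)), t ≡ 15·22 ≡ 8 (mod 23). So x ≡ 2 + 43·8 = 346 (mod 989).
  Combine with x ≡ 11 (mod 30): write x = 346 + 989·t and require 346 + 989·t ≡ 11 (mod 30), i.e. 989·t ≡ 11 − 346 ≡ 25 (mod 30). Since 989^(−1) ≡ 29 (mod 30) (989 ≡ 29 (mod 30)), t ≡ 29·25 ≡ 5 (mod 30). So x ≡ 346 + 989·5 = 5291 (mod 29670).
Unique solution in [0, 29670): x = 5291.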